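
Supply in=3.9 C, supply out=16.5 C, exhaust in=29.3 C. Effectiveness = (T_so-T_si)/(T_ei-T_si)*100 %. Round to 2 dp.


eff = (16.5-3.9)/(29.3-3.9)*100 = 49.61 %

49.61 %


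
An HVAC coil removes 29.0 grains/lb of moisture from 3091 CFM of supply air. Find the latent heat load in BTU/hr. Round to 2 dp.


Q = 0.68 * 3091 * 29.0 = 60954.52 BTU/hr

60954.52 BTU/hr


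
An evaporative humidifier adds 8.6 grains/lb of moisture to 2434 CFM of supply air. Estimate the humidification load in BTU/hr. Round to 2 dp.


Q = 0.68 * 2434 * 8.6 = 14234.03 BTU/hr

14234.03 BTU/hr


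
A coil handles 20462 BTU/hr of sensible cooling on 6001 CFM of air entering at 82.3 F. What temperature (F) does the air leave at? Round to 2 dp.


dT = 20462/(1.08*6001) = 3.1572
T_leave = 82.3 - 3.1572 = 79.14 F

79.14 F


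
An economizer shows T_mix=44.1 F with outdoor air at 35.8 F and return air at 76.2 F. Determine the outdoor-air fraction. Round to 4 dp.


frac = (44.1 - 76.2) / (35.8 - 76.2) = 0.7946

0.7946


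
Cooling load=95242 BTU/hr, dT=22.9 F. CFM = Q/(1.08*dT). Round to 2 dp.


CFM = 95242 / (1.08 * 22.9) = 3850.96

3850.96 CFM


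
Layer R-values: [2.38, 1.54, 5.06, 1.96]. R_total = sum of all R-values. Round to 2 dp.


R_total = 2.38 + 1.54 + 5.06 + 1.96 = 10.94

10.94


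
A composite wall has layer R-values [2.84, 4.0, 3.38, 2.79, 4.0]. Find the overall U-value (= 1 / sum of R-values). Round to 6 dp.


R_total = 2.84 + 4.0 + 3.38 + 2.79 + 4.0 = 17.01
U = 1/17.01 = 0.058789

0.058789


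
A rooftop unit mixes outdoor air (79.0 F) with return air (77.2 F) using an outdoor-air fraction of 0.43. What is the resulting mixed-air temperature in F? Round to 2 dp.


T_mix = 0.43*79.0 + 0.57*77.2 = 77.97 F

77.97 F


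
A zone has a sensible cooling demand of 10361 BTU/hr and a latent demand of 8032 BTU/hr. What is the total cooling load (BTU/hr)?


Qt = 10361 + 8032 = 18393 BTU/hr

18393 BTU/hr


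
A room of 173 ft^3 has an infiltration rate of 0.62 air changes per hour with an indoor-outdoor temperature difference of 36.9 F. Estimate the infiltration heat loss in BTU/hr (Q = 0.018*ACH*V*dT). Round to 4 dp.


Q = 0.018 * 0.62 * 173 * 36.9 = 71.2421 BTU/hr

71.2421 BTU/hr


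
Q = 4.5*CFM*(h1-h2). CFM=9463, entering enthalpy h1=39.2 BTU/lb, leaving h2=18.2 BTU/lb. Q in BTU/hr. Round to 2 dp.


Q = 4.5 * 9463 * (39.2 - 18.2) = 894253.50 BTU/hr

894253.50 BTU/hr


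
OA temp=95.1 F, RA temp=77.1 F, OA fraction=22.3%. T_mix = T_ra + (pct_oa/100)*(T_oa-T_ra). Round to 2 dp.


T_mix = 77.1 + (22.3/100)*(95.1-77.1) = 81.11 F

81.11 F


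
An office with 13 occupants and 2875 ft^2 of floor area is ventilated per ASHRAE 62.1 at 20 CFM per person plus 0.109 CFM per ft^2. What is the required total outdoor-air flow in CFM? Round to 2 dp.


Total = 13*20 + 2875*0.109 = 573.38 CFM

573.38 CFM


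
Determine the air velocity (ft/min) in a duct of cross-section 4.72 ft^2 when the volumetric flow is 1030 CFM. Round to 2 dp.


V = 1030 / 4.72 = 218.22 ft/min

218.22 ft/min


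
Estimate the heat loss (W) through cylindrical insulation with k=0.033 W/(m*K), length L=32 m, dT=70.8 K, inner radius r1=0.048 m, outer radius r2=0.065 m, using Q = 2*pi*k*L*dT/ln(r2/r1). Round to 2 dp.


Q = 2*pi*0.033*32*70.8/ln(0.065/0.048) = 1549.41 W

1549.41 W


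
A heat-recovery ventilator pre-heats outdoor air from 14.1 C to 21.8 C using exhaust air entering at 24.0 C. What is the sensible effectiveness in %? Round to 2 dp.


eff = (21.8-14.1)/(24.0-14.1)*100 = 77.78 %

77.78 %


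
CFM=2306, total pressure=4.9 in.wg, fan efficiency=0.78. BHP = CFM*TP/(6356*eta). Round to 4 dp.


BHP = 2306 * 4.9 / (6356 * 0.78) = 2.2792 hp

2.2792 hp


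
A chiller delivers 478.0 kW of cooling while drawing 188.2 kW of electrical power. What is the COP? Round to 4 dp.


COP = 478.0 / 188.2 = 2.5399

2.5399


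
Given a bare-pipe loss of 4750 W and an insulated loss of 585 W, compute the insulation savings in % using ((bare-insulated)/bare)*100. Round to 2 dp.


Savings = ((4750-585)/4750)*100 = 87.68 %

87.68 %


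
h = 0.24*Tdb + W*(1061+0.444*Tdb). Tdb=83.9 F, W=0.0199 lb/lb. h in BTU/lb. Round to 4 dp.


h = 0.24*83.9 + 0.0199*(1061+0.444*83.9) = 41.9912 BTU/lb

41.9912 BTU/lb


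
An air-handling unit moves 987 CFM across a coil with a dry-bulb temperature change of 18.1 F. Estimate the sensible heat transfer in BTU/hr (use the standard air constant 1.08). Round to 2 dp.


Q = 1.08 * 987 * 18.1 = 19293.88 BTU/hr

19293.88 BTU/hr


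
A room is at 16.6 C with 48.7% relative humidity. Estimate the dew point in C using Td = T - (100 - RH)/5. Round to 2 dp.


Td = 16.6 - (100-48.7)/5 = 6.34 C

6.34 C


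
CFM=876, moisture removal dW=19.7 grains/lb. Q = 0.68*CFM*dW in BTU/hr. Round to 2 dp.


Q = 0.68 * 876 * 19.7 = 11734.90 BTU/hr

11734.90 BTU/hr


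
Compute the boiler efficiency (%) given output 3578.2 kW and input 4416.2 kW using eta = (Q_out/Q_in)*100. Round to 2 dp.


eta = (3578.2/4416.2)*100 = 81.02 %

81.02 %


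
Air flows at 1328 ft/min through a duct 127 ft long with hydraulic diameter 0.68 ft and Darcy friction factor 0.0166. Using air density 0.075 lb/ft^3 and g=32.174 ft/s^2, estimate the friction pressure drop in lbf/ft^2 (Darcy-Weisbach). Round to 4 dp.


v_fps = 1328/60 = 22.1333 ft/s
dp = 0.0166*(127/0.68)*0.075*22.1333^2/(2*32.174) = 1.7702 lbf/ft^2

1.7702 lbf/ft^2


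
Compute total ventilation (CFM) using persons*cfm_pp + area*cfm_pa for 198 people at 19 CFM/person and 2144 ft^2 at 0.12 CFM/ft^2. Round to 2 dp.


Total = 198*19 + 2144*0.12 = 4019.28 CFM

4019.28 CFM


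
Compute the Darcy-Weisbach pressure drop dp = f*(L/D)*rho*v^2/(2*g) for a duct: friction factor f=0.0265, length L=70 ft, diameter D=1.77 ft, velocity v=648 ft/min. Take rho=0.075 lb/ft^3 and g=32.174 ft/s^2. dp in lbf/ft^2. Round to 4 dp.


v_fps = 648/60 = 10.8 ft/s
dp = 0.0265*(70/1.77)*0.075*10.8^2/(2*32.174) = 0.1425 lbf/ft^2

0.1425 lbf/ft^2


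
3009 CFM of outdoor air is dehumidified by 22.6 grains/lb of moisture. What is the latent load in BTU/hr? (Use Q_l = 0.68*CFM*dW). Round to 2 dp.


Q = 0.68 * 3009 * 22.6 = 46242.31 BTU/hr

46242.31 BTU/hr


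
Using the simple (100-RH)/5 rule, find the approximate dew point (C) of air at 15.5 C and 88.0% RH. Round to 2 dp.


Td = 15.5 - (100-88.0)/5 = 13.10 C

13.10 C


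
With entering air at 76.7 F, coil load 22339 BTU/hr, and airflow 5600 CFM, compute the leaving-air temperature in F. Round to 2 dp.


dT = 22339/(1.08*5600) = 3.6936
T_leave = 76.7 - 3.6936 = 73.01 F

73.01 F


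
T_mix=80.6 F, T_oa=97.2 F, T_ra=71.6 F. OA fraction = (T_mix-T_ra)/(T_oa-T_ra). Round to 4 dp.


frac = (80.6 - 71.6) / (97.2 - 71.6) = 0.3516

0.3516


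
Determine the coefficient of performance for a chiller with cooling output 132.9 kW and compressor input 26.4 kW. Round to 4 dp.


COP = 132.9 / 26.4 = 5.0341

5.0341


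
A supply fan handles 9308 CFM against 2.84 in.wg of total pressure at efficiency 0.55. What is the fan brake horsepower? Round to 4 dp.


BHP = 9308 * 2.84 / (6356 * 0.55) = 7.5619 hp

7.5619 hp


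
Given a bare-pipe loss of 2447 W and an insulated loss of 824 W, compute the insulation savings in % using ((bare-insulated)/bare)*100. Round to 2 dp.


Savings = ((2447-824)/2447)*100 = 66.33 %

66.33 %


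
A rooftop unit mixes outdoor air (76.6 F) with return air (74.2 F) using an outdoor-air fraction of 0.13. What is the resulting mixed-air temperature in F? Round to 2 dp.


T_mix = 0.13*76.6 + 0.87*74.2 = 74.51 F

74.51 F


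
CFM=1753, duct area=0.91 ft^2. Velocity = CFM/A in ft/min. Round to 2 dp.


V = 1753 / 0.91 = 1926.37 ft/min

1926.37 ft/min


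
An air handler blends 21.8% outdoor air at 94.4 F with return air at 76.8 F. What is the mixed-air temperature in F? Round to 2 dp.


T_mix = 76.8 + (21.8/100)*(94.4-76.8) = 80.64 F

80.64 F


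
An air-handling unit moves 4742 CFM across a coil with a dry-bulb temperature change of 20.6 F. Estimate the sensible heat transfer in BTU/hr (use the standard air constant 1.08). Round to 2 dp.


Q = 1.08 * 4742 * 20.6 = 105500.02 BTU/hr

105500.02 BTU/hr


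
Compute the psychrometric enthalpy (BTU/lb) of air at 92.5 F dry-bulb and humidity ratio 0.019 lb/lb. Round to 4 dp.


h = 0.24*92.5 + 0.019*(1061+0.444*92.5) = 43.1393 BTU/lb

43.1393 BTU/lb


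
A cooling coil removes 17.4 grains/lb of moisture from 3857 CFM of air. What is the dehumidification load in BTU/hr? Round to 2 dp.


Q = 0.68 * 3857 * 17.4 = 45636.02 BTU/hr

45636.02 BTU/hr


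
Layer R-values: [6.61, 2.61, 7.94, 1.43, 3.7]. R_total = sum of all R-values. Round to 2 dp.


R_total = 6.61 + 2.61 + 7.94 + 1.43 + 3.7 = 22.29

22.29


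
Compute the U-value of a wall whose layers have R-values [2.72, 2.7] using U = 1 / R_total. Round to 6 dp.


R_total = 2.72 + 2.7 = 5.42
U = 1/5.42 = 0.184502

0.184502


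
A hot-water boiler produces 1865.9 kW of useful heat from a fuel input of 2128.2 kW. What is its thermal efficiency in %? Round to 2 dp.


eta = (1865.9/2128.2)*100 = 87.68 %

87.68 %


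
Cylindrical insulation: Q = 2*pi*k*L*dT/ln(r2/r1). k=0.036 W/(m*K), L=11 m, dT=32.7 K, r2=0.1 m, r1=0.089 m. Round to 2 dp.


Q = 2*pi*0.036*11*32.7/ln(0.1/0.089) = 698.19 W

698.19 W


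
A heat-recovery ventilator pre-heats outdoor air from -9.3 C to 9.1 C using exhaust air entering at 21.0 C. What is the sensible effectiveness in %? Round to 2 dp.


eff = (9.1-(-9.3))/(21.0-(-9.3))*100 = 60.73 %

60.73 %


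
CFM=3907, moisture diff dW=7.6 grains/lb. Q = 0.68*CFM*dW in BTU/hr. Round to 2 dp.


Q = 0.68 * 3907 * 7.6 = 20191.38 BTU/hr

20191.38 BTU/hr


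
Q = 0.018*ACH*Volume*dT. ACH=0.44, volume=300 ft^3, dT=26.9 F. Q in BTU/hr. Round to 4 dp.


Q = 0.018 * 0.44 * 300 * 26.9 = 63.9144 BTU/hr

63.9144 BTU/hr


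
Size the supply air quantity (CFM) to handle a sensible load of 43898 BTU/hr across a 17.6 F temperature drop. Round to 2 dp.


CFM = 43898 / (1.08 * 17.6) = 2309.45

2309.45 CFM


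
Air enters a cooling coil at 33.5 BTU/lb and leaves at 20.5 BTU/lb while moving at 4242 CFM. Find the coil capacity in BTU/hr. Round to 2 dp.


Q = 4.5 * 4242 * (33.5 - 20.5) = 248157.00 BTU/hr

248157.00 BTU/hr


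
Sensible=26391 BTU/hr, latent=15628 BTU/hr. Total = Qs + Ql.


Qt = 26391 + 15628 = 42019 BTU/hr

42019 BTU/hr


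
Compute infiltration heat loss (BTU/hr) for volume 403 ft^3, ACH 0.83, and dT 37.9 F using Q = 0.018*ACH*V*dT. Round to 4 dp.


Q = 0.018 * 0.83 * 403 * 37.9 = 228.1891 BTU/hr

228.1891 BTU/hr


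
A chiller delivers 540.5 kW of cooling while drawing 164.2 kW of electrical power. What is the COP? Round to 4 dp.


COP = 540.5 / 164.2 = 3.2917

3.2917


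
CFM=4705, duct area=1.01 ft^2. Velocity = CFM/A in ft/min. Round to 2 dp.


V = 4705 / 1.01 = 4658.42 ft/min

4658.42 ft/min


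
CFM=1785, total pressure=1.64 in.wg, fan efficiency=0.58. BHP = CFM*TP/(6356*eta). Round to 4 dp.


BHP = 1785 * 1.64 / (6356 * 0.58) = 0.7941 hp

0.7941 hp


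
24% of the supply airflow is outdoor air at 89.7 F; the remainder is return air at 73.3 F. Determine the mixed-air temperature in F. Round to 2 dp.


T_mix = 0.24*89.7 + 0.76*73.3 = 77.24 F

77.24 F


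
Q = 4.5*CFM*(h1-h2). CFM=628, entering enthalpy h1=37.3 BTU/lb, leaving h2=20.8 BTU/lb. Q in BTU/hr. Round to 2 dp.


Q = 4.5 * 628 * (37.3 - 20.8) = 46629.00 BTU/hr

46629.00 BTU/hr


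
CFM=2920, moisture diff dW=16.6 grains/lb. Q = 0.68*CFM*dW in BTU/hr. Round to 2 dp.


Q = 0.68 * 2920 * 16.6 = 32960.96 BTU/hr

32960.96 BTU/hr


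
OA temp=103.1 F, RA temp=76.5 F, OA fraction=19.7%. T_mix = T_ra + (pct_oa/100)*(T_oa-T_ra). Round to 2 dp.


T_mix = 76.5 + (19.7/100)*(103.1-76.5) = 81.74 F

81.74 F


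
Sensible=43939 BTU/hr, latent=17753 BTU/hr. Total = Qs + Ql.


Qt = 43939 + 17753 = 61692 BTU/hr

61692 BTU/hr


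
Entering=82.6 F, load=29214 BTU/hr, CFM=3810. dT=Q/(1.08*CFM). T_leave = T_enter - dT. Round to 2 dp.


dT = 29214/(1.08*3810) = 7.0997
T_leave = 82.6 - 7.0997 = 75.50 F

75.50 F


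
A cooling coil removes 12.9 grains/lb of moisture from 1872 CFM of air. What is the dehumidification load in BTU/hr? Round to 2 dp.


Q = 0.68 * 1872 * 12.9 = 16421.18 BTU/hr

16421.18 BTU/hr


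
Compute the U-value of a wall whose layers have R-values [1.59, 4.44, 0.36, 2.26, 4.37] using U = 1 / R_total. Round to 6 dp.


R_total = 1.59 + 4.44 + 0.36 + 2.26 + 4.37 = 13.02
U = 1/13.02 = 0.076805

0.076805


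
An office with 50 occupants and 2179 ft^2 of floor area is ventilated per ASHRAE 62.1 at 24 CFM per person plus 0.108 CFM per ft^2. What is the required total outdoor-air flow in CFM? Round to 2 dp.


Total = 50*24 + 2179*0.108 = 1435.33 CFM

1435.33 CFM


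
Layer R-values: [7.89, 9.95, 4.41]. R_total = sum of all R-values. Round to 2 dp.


R_total = 7.89 + 9.95 + 4.41 = 22.25

22.25


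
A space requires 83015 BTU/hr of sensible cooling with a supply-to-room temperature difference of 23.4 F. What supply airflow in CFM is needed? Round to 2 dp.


CFM = 83015 / (1.08 * 23.4) = 3284.86

3284.86 CFM


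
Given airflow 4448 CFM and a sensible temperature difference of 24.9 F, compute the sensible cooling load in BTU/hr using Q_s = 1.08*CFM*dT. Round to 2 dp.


Q = 1.08 * 4448 * 24.9 = 119615.62 BTU/hr

119615.62 BTU/hr


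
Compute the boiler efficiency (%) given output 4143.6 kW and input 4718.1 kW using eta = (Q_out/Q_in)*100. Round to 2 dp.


eta = (4143.6/4718.1)*100 = 87.82 %

87.82 %


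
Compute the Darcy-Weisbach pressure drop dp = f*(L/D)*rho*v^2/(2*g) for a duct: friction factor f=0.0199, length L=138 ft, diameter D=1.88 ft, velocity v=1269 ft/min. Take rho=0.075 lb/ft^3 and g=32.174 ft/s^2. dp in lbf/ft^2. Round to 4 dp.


v_fps = 1269/60 = 21.15 ft/s
dp = 0.0199*(138/1.88)*0.075*21.15^2/(2*32.174) = 0.7616 lbf/ft^2

0.7616 lbf/ft^2


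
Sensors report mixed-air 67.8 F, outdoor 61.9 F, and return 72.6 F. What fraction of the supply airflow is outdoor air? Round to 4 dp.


frac = (67.8 - 72.6) / (61.9 - 72.6) = 0.4486

0.4486


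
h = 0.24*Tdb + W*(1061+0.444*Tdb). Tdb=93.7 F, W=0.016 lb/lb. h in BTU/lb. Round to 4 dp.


h = 0.24*93.7 + 0.016*(1061+0.444*93.7) = 40.1296 BTU/lb

40.1296 BTU/lb


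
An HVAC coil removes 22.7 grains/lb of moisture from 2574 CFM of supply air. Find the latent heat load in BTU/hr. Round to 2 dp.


Q = 0.68 * 2574 * 22.7 = 39732.26 BTU/hr

39732.26 BTU/hr


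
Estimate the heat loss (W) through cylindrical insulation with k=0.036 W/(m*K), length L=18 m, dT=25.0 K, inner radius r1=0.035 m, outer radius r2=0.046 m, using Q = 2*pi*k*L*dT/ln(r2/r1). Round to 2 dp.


Q = 2*pi*0.036*18*25.0/ln(0.046/0.035) = 372.45 W

372.45 W


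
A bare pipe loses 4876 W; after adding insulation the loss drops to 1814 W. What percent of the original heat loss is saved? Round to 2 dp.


Savings = ((4876-1814)/4876)*100 = 62.80 %

62.80 %


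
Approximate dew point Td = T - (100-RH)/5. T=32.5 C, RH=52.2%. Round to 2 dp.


Td = 32.5 - (100-52.2)/5 = 22.94 C

22.94 C


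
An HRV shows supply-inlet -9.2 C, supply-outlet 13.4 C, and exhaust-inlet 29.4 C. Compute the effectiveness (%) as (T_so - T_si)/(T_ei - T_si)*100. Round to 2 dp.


eff = (13.4-(-9.2))/(29.4-(-9.2))*100 = 58.55 %

58.55 %


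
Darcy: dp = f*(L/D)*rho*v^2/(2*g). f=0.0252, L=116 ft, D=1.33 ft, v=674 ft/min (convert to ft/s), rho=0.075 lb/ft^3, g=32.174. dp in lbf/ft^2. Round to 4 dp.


v_fps = 674/60 = 11.2333 ft/s
dp = 0.0252*(116/1.33)*0.075*11.2333^2/(2*32.174) = 0.3233 lbf/ft^2

0.3233 lbf/ft^2


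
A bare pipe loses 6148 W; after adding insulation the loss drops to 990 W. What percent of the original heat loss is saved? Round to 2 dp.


Savings = ((6148-990)/6148)*100 = 83.90 %

83.90 %


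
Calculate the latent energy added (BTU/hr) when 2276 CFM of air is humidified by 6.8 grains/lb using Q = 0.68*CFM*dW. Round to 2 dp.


Q = 0.68 * 2276 * 6.8 = 10524.22 BTU/hr

10524.22 BTU/hr


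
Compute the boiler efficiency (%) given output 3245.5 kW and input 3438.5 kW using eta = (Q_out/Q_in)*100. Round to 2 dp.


eta = (3245.5/3438.5)*100 = 94.39 %

94.39 %


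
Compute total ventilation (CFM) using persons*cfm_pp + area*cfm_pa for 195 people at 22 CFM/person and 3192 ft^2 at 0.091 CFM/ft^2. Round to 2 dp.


Total = 195*22 + 3192*0.091 = 4580.47 CFM

4580.47 CFM


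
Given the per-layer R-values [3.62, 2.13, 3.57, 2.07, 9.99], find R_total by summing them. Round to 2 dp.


R_total = 3.62 + 2.13 + 3.57 + 2.07 + 9.99 = 21.38

21.38


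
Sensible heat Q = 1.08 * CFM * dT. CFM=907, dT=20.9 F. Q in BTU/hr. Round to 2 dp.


Q = 1.08 * 907 * 20.9 = 20472.80 BTU/hr

20472.80 BTU/hr


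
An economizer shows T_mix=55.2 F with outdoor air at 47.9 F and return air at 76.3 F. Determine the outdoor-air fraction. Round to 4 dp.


frac = (55.2 - 76.3) / (47.9 - 76.3) = 0.7430

0.7430


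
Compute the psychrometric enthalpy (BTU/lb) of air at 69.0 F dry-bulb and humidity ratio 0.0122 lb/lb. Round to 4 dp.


h = 0.24*69.0 + 0.0122*(1061+0.444*69.0) = 29.8780 BTU/lb

29.8780 BTU/lb


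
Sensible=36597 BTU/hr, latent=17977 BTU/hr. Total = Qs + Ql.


Qt = 36597 + 17977 = 54574 BTU/hr

54574 BTU/hr


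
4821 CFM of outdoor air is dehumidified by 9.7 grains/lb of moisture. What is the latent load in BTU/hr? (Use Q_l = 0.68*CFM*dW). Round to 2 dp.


Q = 0.68 * 4821 * 9.7 = 31799.32 BTU/hr

31799.32 BTU/hr


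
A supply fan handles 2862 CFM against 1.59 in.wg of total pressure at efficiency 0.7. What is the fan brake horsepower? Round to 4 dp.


BHP = 2862 * 1.59 / (6356 * 0.7) = 1.0228 hp

1.0228 hp


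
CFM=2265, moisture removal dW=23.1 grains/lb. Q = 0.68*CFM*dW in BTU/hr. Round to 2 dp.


Q = 0.68 * 2265 * 23.1 = 35578.62 BTU/hr

35578.62 BTU/hr


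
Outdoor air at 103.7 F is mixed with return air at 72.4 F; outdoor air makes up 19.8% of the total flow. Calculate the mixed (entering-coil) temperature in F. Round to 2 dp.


T_mix = 72.4 + (19.8/100)*(103.7-72.4) = 78.60 F

78.60 F


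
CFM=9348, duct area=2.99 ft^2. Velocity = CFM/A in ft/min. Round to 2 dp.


V = 9348 / 2.99 = 3126.42 ft/min

3126.42 ft/min


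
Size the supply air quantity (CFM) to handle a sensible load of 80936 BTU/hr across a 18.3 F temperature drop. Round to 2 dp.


CFM = 80936 / (1.08 * 18.3) = 4095.12

4095.12 CFM


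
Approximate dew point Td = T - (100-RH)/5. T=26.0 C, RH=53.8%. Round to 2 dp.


Td = 26.0 - (100-53.8)/5 = 16.76 C

16.76 C


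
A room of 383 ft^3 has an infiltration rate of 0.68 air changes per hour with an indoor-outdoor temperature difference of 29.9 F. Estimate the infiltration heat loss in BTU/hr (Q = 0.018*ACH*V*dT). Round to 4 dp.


Q = 0.018 * 0.68 * 383 * 29.9 = 140.1688 BTU/hr

140.1688 BTU/hr


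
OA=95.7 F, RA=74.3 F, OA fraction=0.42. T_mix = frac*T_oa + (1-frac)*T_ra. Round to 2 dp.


T_mix = 0.42*95.7 + 0.58*74.3 = 83.29 F

83.29 F


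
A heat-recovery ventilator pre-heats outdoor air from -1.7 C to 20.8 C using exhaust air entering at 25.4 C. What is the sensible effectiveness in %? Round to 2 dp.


eff = (20.8-(-1.7))/(25.4-(-1.7))*100 = 83.03 %

83.03 %


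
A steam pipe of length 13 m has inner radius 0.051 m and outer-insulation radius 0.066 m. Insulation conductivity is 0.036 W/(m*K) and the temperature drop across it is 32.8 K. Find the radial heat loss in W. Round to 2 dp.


Q = 2*pi*0.036*13*32.8/ln(0.066/0.051) = 374.08 W

374.08 W


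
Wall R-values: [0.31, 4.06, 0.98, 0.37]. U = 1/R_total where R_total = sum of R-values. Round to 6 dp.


R_total = 0.31 + 4.06 + 0.98 + 0.37 = 5.72
U = 1/5.72 = 0.174825

0.174825


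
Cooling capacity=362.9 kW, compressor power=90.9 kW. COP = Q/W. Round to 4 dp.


COP = 362.9 / 90.9 = 3.9923

3.9923


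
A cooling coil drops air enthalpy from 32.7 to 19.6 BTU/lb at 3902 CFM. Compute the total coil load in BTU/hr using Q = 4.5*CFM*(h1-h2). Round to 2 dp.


Q = 4.5 * 3902 * (32.7 - 19.6) = 230022.90 BTU/hr

230022.90 BTU/hr


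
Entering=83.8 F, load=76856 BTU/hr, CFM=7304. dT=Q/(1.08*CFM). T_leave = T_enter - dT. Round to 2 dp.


dT = 76856/(1.08*7304) = 9.7430
T_leave = 83.8 - 9.7430 = 74.06 F

74.06 F


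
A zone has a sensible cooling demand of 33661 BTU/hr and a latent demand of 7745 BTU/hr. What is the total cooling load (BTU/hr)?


Qt = 33661 + 7745 = 41406 BTU/hr

41406 BTU/hr


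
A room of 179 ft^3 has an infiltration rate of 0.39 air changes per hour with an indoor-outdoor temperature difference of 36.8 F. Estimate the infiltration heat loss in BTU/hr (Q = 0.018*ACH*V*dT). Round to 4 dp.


Q = 0.018 * 0.39 * 179 * 36.8 = 46.2421 BTU/hr

46.2421 BTU/hr


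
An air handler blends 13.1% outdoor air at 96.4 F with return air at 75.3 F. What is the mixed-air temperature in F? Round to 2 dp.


T_mix = 75.3 + (13.1/100)*(96.4-75.3) = 78.06 F

78.06 F


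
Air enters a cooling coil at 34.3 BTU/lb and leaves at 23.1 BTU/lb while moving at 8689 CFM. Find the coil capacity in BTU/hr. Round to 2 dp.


Q = 4.5 * 8689 * (34.3 - 23.1) = 437925.60 BTU/hr

437925.60 BTU/hr


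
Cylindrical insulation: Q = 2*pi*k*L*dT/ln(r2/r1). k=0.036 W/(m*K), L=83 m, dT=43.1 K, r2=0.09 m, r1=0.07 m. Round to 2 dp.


Q = 2*pi*0.036*83*43.1/ln(0.09/0.07) = 3219.74 W

3219.74 W


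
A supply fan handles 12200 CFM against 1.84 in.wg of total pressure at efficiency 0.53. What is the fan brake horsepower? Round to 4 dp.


BHP = 12200 * 1.84 / (6356 * 0.53) = 6.6637 hp

6.6637 hp


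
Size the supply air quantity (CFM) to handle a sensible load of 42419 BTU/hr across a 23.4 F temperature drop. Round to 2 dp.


CFM = 42419 / (1.08 * 23.4) = 1678.50

1678.50 CFM


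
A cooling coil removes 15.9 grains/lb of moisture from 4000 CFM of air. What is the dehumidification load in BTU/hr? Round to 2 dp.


Q = 0.68 * 4000 * 15.9 = 43248.00 BTU/hr

43248.00 BTU/hr


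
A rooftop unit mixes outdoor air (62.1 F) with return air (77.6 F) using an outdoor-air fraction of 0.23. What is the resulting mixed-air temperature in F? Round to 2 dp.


T_mix = 0.23*62.1 + 0.77*77.6 = 74.04 F

74.04 F


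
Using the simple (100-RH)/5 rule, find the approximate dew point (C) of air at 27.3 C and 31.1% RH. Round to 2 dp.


Td = 27.3 - (100-31.1)/5 = 13.52 C

13.52 C


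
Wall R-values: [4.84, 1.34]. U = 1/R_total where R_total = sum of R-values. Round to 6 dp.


R_total = 4.84 + 1.34 = 6.18
U = 1/6.18 = 0.161812

0.161812


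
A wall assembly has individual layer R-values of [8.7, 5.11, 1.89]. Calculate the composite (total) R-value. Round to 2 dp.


R_total = 8.7 + 5.11 + 1.89 = 15.70

15.70


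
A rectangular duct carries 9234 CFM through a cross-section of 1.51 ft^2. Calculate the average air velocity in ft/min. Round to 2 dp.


V = 9234 / 1.51 = 6115.23 ft/min

6115.23 ft/min


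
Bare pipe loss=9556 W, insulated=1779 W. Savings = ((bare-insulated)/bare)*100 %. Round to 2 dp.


Savings = ((9556-1779)/9556)*100 = 81.38 %

81.38 %


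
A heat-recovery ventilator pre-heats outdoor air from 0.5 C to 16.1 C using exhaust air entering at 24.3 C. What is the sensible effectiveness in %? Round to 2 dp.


eff = (16.1-0.5)/(24.3-0.5)*100 = 65.55 %

65.55 %


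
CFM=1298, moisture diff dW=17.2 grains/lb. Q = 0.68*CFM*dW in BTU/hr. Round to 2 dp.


Q = 0.68 * 1298 * 17.2 = 15181.41 BTU/hr

15181.41 BTU/hr


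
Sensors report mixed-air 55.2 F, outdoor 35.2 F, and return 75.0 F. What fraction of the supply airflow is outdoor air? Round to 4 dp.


frac = (55.2 - 75.0) / (35.2 - 75.0) = 0.4975

0.4975


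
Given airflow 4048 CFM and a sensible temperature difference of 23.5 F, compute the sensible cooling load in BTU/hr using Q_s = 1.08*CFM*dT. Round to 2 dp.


Q = 1.08 * 4048 * 23.5 = 102738.24 BTU/hr

102738.24 BTU/hr


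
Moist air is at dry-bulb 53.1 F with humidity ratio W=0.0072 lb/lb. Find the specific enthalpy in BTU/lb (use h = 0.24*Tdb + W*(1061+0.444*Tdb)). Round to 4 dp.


h = 0.24*53.1 + 0.0072*(1061+0.444*53.1) = 20.5530 BTU/lb

20.5530 BTU/lb


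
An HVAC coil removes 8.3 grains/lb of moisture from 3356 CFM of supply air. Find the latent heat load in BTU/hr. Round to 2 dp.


Q = 0.68 * 3356 * 8.3 = 18941.26 BTU/hr

18941.26 BTU/hr


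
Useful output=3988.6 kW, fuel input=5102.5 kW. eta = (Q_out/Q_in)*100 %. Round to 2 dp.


eta = (3988.6/5102.5)*100 = 78.17 %

78.17 %


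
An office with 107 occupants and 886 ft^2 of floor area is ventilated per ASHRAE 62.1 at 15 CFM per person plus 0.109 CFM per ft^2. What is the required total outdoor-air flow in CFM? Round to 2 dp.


Total = 107*15 + 886*0.109 = 1701.57 CFM

1701.57 CFM


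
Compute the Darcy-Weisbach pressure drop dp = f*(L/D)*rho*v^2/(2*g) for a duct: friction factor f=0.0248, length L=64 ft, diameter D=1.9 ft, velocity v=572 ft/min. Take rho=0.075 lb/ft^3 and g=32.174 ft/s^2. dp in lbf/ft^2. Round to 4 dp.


v_fps = 572/60 = 9.5333 ft/s
dp = 0.0248*(64/1.9)*0.075*9.5333^2/(2*32.174) = 0.0885 lbf/ft^2

0.0885 lbf/ft^2


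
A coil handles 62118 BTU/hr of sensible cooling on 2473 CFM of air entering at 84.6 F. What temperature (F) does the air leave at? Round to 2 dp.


dT = 62118/(1.08*2473) = 23.2579
T_leave = 84.6 - 23.2579 = 61.34 F

61.34 F


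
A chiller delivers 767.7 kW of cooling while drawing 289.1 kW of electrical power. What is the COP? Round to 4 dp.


COP = 767.7 / 289.1 = 2.6555

2.6555


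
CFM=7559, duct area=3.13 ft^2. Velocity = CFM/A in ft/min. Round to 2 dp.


V = 7559 / 3.13 = 2415.02 ft/min

2415.02 ft/min


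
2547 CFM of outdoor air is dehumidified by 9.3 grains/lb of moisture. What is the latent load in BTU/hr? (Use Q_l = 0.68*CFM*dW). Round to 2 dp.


Q = 0.68 * 2547 * 9.3 = 16107.23 BTU/hr

16107.23 BTU/hr


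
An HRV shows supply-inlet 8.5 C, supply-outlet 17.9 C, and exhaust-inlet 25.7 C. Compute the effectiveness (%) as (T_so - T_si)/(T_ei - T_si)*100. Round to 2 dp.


eff = (17.9-8.5)/(25.7-8.5)*100 = 54.65 %

54.65 %


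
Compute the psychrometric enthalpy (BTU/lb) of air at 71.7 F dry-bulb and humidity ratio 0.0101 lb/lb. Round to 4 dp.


h = 0.24*71.7 + 0.0101*(1061+0.444*71.7) = 28.2456 BTU/lb

28.2456 BTU/lb


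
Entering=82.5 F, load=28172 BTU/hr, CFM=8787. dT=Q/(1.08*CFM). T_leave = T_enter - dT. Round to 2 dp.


dT = 28172/(1.08*8787) = 2.9686
T_leave = 82.5 - 2.9686 = 79.53 F

79.53 F


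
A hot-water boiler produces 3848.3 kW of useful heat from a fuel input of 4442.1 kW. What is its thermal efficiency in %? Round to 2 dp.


eta = (3848.3/4442.1)*100 = 86.63 %

86.63 %


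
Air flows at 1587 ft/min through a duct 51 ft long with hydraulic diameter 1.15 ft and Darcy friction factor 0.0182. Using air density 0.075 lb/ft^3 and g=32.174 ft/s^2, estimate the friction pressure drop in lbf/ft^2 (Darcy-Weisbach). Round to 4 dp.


v_fps = 1587/60 = 26.45 ft/s
dp = 0.0182*(51/1.15)*0.075*26.45^2/(2*32.174) = 0.6581 lbf/ft^2

0.6581 lbf/ft^2


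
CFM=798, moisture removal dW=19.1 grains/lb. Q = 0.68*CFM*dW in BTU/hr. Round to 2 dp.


Q = 0.68 * 798 * 19.1 = 10364.42 BTU/hr

10364.42 BTU/hr


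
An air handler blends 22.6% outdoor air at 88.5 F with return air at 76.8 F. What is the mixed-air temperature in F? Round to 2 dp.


T_mix = 76.8 + (22.6/100)*(88.5-76.8) = 79.44 F

79.44 F


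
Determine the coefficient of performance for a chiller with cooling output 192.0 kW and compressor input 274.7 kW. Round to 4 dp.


COP = 192.0 / 274.7 = 0.6989

0.6989


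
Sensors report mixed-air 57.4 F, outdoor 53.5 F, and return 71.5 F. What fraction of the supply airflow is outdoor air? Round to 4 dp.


frac = (57.4 - 71.5) / (53.5 - 71.5) = 0.7833

0.7833


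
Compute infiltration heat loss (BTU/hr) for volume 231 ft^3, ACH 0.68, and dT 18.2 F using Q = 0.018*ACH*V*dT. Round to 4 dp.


Q = 0.018 * 0.68 * 231 * 18.2 = 51.4594 BTU/hr

51.4594 BTU/hr


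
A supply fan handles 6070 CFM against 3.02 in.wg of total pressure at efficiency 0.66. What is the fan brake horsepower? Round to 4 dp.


BHP = 6070 * 3.02 / (6356 * 0.66) = 4.3699 hp

4.3699 hp


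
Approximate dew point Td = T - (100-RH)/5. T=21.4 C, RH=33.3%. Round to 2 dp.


Td = 21.4 - (100-33.3)/5 = 8.06 C

8.06 C


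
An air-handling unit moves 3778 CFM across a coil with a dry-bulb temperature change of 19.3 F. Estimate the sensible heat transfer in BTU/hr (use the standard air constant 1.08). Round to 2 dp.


Q = 1.08 * 3778 * 19.3 = 78748.63 BTU/hr

78748.63 BTU/hr


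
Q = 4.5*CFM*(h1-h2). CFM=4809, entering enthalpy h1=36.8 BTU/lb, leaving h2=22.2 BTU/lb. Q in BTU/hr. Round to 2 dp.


Q = 4.5 * 4809 * (36.8 - 22.2) = 315951.30 BTU/hr

315951.30 BTU/hr


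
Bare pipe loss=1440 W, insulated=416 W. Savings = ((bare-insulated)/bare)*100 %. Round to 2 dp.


Savings = ((1440-416)/1440)*100 = 71.11 %

71.11 %


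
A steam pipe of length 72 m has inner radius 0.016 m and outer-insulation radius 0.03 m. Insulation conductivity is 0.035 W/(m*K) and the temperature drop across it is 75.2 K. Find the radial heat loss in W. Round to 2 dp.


Q = 2*pi*0.035*72*75.2/ln(0.03/0.016) = 1894.17 W

1894.17 W


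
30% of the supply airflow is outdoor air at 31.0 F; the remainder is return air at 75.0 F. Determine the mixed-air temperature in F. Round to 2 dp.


T_mix = 0.3*31.0 + 0.7*75.0 = 61.80 F

61.80 F


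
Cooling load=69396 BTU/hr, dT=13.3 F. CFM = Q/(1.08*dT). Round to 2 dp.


CFM = 69396 / (1.08 * 13.3) = 4831.24

4831.24 CFM


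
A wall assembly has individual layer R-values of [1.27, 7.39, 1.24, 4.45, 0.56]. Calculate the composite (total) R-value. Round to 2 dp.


R_total = 1.27 + 7.39 + 1.24 + 4.45 + 0.56 = 14.91

14.91


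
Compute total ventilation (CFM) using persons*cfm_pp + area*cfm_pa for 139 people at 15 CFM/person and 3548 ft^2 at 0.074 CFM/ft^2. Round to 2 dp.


Total = 139*15 + 3548*0.074 = 2347.55 CFM

2347.55 CFM


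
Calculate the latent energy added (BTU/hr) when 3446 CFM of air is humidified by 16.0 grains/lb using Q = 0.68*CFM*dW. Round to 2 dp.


Q = 0.68 * 3446 * 16.0 = 37492.48 BTU/hr

37492.48 BTU/hr


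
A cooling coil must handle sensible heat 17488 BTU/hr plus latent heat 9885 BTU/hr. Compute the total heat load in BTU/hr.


Qt = 17488 + 9885 = 27373 BTU/hr

27373 BTU/hr


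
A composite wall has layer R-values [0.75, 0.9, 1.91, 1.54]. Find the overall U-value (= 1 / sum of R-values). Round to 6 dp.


R_total = 0.75 + 0.9 + 1.91 + 1.54 = 5.10
U = 1/5.10 = 0.196078

0.196078


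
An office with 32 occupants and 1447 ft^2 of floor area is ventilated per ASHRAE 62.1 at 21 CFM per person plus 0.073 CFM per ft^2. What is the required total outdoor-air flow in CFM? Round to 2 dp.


Total = 32*21 + 1447*0.073 = 777.63 CFM

777.63 CFM


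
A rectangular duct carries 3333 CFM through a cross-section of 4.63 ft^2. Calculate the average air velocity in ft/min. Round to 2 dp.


V = 3333 / 4.63 = 719.87 ft/min

719.87 ft/min


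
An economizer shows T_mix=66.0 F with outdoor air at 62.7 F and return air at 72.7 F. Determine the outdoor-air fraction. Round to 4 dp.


frac = (66.0 - 72.7) / (62.7 - 72.7) = 0.6700

0.6700


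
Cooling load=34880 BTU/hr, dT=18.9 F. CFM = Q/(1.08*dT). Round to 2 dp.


CFM = 34880 / (1.08 * 18.9) = 1708.80

1708.80 CFM


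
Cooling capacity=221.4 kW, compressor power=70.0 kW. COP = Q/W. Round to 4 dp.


COP = 221.4 / 70.0 = 3.1629

3.1629


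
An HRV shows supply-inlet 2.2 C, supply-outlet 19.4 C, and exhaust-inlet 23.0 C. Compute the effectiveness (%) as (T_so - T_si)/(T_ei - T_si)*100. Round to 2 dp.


eff = (19.4-2.2)/(23.0-2.2)*100 = 82.69 %

82.69 %


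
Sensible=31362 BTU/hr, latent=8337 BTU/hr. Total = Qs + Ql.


Qt = 31362 + 8337 = 39699 BTU/hr

39699 BTU/hr


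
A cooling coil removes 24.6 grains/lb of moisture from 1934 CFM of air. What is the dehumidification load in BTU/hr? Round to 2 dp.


Q = 0.68 * 1934 * 24.6 = 32351.95 BTU/hr

32351.95 BTU/hr


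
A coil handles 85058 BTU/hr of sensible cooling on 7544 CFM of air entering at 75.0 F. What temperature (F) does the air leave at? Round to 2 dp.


dT = 85058/(1.08*7544) = 10.4397
T_leave = 75.0 - 10.4397 = 64.56 F

64.56 F


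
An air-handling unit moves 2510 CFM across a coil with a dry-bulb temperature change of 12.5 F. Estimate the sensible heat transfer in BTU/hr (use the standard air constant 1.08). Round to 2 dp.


Q = 1.08 * 2510 * 12.5 = 33885.00 BTU/hr

33885.00 BTU/hr


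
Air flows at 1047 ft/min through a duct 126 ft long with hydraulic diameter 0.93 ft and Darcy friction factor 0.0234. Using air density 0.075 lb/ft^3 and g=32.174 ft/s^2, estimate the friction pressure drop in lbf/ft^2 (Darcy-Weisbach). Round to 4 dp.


v_fps = 1047/60 = 17.45 ft/s
dp = 0.0234*(126/0.93)*0.075*17.45^2/(2*32.174) = 1.1252 lbf/ft^2

1.1252 lbf/ft^2


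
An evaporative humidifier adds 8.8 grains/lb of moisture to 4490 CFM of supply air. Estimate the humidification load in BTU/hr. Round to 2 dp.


Q = 0.68 * 4490 * 8.8 = 26868.16 BTU/hr

26868.16 BTU/hr


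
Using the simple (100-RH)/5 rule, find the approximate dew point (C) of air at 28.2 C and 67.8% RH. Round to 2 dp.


Td = 28.2 - (100-67.8)/5 = 21.76 C

21.76 C


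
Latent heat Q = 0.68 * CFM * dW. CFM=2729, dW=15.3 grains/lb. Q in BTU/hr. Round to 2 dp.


Q = 0.68 * 2729 * 15.3 = 28392.52 BTU/hr

28392.52 BTU/hr


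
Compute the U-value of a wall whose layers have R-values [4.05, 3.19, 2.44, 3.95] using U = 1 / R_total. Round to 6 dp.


R_total = 4.05 + 3.19 + 2.44 + 3.95 = 13.63
U = 1/13.63 = 0.073368

0.073368


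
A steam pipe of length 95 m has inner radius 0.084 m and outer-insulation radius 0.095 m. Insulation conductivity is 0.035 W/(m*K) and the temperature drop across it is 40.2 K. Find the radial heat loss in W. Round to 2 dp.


Q = 2*pi*0.035*95*40.2/ln(0.095/0.084) = 6824.65 W

6824.65 W


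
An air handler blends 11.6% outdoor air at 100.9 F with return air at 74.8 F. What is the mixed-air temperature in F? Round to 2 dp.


T_mix = 74.8 + (11.6/100)*(100.9-74.8) = 77.83 F

77.83 F


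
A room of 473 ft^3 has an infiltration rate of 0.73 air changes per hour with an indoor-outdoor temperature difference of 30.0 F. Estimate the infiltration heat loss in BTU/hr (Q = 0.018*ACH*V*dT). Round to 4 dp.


Q = 0.018 * 0.73 * 473 * 30.0 = 186.4566 BTU/hr

186.4566 BTU/hr


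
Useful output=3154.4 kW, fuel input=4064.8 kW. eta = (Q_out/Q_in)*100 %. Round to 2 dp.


eta = (3154.4/4064.8)*100 = 77.60 %

77.60 %


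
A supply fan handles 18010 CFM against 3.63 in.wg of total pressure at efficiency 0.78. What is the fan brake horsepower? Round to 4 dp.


BHP = 18010 * 3.63 / (6356 * 0.78) = 13.1869 hp

13.1869 hp


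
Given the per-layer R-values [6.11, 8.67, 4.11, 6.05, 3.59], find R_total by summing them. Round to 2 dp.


R_total = 6.11 + 8.67 + 4.11 + 6.05 + 3.59 = 28.53

28.53


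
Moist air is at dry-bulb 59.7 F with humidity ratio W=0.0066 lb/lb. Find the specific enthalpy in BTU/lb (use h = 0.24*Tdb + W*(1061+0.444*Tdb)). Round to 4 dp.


h = 0.24*59.7 + 0.0066*(1061+0.444*59.7) = 21.5055 BTU/lb

21.5055 BTU/lb


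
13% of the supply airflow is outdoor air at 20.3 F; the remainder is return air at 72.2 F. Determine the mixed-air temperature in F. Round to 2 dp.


T_mix = 0.13*20.3 + 0.87*72.2 = 65.45 F

65.45 F


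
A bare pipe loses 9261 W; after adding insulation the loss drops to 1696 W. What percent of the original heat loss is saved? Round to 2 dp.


Savings = ((9261-1696)/9261)*100 = 81.69 %

81.69 %


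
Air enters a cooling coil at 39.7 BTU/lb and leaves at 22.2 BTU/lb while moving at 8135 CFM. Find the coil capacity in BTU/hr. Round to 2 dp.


Q = 4.5 * 8135 * (39.7 - 22.2) = 640631.25 BTU/hr

640631.25 BTU/hr


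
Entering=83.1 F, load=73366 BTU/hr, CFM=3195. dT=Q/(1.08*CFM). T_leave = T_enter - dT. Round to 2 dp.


dT = 73366/(1.08*3195) = 21.2618
T_leave = 83.1 - 21.2618 = 61.84 F

61.84 F


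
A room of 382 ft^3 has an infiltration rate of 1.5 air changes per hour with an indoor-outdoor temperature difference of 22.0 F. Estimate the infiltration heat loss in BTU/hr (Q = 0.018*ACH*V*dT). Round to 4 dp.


Q = 0.018 * 1.5 * 382 * 22.0 = 226.9080 BTU/hr

226.9080 BTU/hr


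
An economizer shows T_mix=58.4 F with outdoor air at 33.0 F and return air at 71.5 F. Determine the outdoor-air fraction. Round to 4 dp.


frac = (58.4 - 71.5) / (33.0 - 71.5) = 0.3403

0.3403


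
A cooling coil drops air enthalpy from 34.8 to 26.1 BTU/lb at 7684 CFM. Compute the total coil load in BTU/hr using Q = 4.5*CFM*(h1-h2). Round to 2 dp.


Q = 4.5 * 7684 * (34.8 - 26.1) = 300828.60 BTU/hr

300828.60 BTU/hr


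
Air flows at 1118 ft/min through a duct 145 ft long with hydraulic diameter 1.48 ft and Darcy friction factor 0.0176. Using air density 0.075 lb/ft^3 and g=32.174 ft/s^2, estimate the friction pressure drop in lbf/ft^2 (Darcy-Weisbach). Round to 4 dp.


v_fps = 1118/60 = 18.6333 ft/s
dp = 0.0176*(145/1.48)*0.075*18.6333^2/(2*32.174) = 0.6978 lbf/ft^2

0.6978 lbf/ft^2


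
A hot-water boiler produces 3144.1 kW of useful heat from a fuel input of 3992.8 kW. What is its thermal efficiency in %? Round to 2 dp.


eta = (3144.1/3992.8)*100 = 78.74 %

78.74 %


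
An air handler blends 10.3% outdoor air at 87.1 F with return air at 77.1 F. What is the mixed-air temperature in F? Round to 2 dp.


T_mix = 77.1 + (10.3/100)*(87.1-77.1) = 78.13 F

78.13 F


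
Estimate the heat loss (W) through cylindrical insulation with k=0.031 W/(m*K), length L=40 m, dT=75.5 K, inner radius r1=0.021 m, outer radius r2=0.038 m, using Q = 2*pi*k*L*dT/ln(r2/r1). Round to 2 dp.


Q = 2*pi*0.031*40*75.5/ln(0.038/0.021) = 991.85 W

991.85 W


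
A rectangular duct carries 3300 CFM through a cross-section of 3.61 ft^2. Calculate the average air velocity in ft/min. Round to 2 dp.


V = 3300 / 3.61 = 914.13 ft/min

914.13 ft/min


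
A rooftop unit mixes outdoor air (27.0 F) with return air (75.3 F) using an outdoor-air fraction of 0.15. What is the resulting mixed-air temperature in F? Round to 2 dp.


T_mix = 0.15*27.0 + 0.85*75.3 = 68.06 F

68.06 F


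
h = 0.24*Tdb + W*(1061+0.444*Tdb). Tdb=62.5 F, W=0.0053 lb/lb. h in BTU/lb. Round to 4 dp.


h = 0.24*62.5 + 0.0053*(1061+0.444*62.5) = 20.7704 BTU/lb

20.7704 BTU/lb


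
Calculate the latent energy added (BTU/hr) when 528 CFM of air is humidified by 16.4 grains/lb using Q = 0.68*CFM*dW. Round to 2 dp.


Q = 0.68 * 528 * 16.4 = 5888.26 BTU/hr

5888.26 BTU/hr


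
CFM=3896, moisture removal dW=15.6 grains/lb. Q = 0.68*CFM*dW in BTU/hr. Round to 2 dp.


Q = 0.68 * 3896 * 15.6 = 41328.77 BTU/hr

41328.77 BTU/hr


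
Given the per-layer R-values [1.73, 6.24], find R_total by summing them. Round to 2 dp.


R_total = 1.73 + 6.24 = 7.97

7.97


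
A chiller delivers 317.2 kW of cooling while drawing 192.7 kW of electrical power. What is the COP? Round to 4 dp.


COP = 317.2 / 192.7 = 1.6461

1.6461


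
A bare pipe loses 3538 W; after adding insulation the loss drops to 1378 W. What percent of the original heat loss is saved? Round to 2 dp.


Savings = ((3538-1378)/3538)*100 = 61.05 %

61.05 %


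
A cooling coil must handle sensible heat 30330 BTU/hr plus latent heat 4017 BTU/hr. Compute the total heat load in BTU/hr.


Qt = 30330 + 4017 = 34347 BTU/hr

34347 BTU/hr
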